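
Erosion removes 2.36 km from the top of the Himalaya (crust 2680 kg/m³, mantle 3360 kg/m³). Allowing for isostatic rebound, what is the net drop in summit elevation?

0.478 km

Rebound u = e ρ_c/ρ_m = 2.36 km × 2680/3360 = 1.882 km.
Net surface drop = e − u = 2.36 km − 1.882 km = e (ρ_m − ρ_c)/ρ_m = 0.478 km.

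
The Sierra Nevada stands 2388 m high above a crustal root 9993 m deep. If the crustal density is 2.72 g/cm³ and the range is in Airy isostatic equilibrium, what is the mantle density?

Airy balance: ρ_c h = (ρ_m − ρ_c) r → ρ_m = ρ_c (1 + h/r).
ρ_m = 2.72 × (1 + 2388 m/9993 m) = 3.37 g/cm³.

3.37 g/cm³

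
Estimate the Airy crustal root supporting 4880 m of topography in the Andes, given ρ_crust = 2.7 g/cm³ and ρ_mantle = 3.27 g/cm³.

Balancing pressure at the compensation depth: the weight of the topography is balanced by the buoyancy of the root, ρ_c h = (ρ_m − ρ_c) r.
r = h · ρ_c / (ρ_m − ρ_c) = 4880 m × 2.7 / (3.27 − 2.7) = 23100 m.

23100 m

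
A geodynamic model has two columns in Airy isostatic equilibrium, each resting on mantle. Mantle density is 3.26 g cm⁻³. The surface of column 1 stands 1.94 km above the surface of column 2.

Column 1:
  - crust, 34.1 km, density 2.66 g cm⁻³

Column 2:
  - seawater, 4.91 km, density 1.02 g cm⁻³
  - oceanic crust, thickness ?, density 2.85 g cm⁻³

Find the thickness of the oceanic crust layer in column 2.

Take the compensation level at the base of the deeper column (depth z_c below the surface of column 1) and equate Σ ρ_i t_i down to z_c; mantle fills any gap and the z_c terms cancel.
Column 1: 34.1×2.66 + (z_c − 34.1)×3.26
Column 2: 1.94×0 + 4.91×1.02 + x×2.85 + (z_c − 1.94 − 4.91 − x)×3.26
The z_c×3.26 term appears on both sides and cancels. Collect the known terms of each column as K = Σ(ρt)_known − 3.26 × (depth of known layers): K_1 = 90.706 − 3.26×34.1 = −20.46; K_2 = 5.0082 − 3.26×(1.94 + 4.91) = −17.3228.
Balance: K_1 = K_2 − x×(3.26 − 2.85), so x = (K_2 − K_1)/(3.26 − 2.85) = 3.1372/0.41 = 7.65 km.

7.65 km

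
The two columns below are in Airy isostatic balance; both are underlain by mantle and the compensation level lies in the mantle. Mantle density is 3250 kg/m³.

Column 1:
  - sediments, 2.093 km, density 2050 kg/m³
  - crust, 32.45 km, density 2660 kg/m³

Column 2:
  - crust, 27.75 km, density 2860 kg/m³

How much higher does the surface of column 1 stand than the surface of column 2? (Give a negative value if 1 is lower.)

3.33 km

For any compensation level in the mantle, the mantle terms cancel and isostasy reduces to e = (Σt_1 − Σt_2) − (Σ(ρt)_1 − Σ(ρt)_2) / ρ_m.
Σt_1 = 34.543 km; Σt_2 = 27.75 km; Σ(ρt)_1 = 90607.65; Σ(ρt)_2 = 79365 (in km·kg/m³).
e = (34.543 − 27.75) − (90607.65 − 79365) / 3250 = 3.33 km.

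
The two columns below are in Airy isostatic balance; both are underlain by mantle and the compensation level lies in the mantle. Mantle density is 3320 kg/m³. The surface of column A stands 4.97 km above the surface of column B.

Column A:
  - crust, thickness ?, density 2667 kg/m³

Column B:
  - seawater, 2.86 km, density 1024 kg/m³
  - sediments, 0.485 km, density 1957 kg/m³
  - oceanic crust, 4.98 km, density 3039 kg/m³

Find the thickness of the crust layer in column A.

Take the compensation level at the base of the deeper column (depth z_c below the surface of column A) and equate Σ ρ_i t_i down to z_c; mantle fills any gap and the z_c terms cancel.
Column A: x×2667 + (z_c − 0 − x)×3320
Column B: 4.97×0 + 2.86×1024 + 0.485×1957 + 4.98×3039 + (z_c − 4.97 − 8.325)×3320
The z_c×3320 term appears on both sides and cancels. Collect the known terms of each column as K = Σ(ρt)_known − 3320 × (depth of known layers): K_A = 0 − 3320×0 = 0; K_B = 19012.005 − 3320×(4.97 + 8.325) = −25127.395.
Balance: K_A − x×(3320 − 2667) = K_B, so x = (K_A − K_B)/(3320 − 2667) = 25127.4/653 = 38.5 km.

38.5 km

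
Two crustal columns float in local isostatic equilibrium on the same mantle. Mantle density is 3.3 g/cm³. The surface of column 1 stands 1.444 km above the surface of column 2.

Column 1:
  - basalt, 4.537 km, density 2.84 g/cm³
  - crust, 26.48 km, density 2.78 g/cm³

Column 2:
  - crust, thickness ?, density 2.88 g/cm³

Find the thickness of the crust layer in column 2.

Take the compensation level at the base of the deeper column (depth z_c below the surface of column 1) and equate Σ ρ_i t_i down to z_c; mantle fills any gap and the z_c terms cancel.
Column 1: 4.537×2.84 + 26.48×2.78 + (z_c − 31.017)×3.3
Column 2: 1.444×0 + x×2.88 + (z_c − 1.444 − 0 − x)×3.3
The z_c×3.3 term appears on both sides and cancels. Collect the known terms of each column as K = Σ(ρt)_known − 3.3 × (depth of known layers): K_1 = 86.49948 − 3.3×31.017 = −15.85662; K_2 = 0 − 3.3×(1.444 + 0) = −4.7652.
Balance: K_1 = K_2 − x×(3.3 − 2.88), so x = (K_2 − K_1)/(3.3 − 2.88) = 11.0914/0.42 = 26.4 km.

26.4 km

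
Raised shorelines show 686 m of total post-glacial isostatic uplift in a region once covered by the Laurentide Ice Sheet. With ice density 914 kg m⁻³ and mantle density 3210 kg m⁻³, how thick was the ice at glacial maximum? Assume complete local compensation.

2410 m

u = t ρ_ice/ρ_m → t = u ρ_m/ρ_ice = 686 m × 3210/914 = 2410 m.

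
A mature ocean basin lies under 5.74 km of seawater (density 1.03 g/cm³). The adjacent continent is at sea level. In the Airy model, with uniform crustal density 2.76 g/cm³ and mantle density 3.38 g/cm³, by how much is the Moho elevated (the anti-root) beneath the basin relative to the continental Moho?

Balancing pressure at the compensation depth: replacing crust with seawater at the top is compensated by replacing crust with mantle at the base: d (ρ_c − ρ_w) = a (ρ_m − ρ_c).
a = d (ρ_c − ρ_w)/(ρ_m − ρ_c) = 5.74 km × 1.73/0.62 = 16 km.

16 km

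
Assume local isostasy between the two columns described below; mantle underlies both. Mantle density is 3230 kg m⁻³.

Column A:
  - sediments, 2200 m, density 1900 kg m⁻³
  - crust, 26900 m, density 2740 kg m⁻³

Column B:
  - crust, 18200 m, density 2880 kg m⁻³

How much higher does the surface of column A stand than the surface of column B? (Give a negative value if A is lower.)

3010 m

For any compensation level in the mantle, the mantle terms cancel and isostasy reduces to e = (Σt_A − Σt_B) − (Σ(ρt)_A − Σ(ρt)_B) / ρ_m.
Σt_A = 29100 m; Σt_B = 18200 m; Σ(ρt)_A = 77886000; Σ(ρt)_B = 52416000 (in m·kg m⁻³).
e = (29100 − 18200) − (77886000 − 52416000) / 3230 = 3010 m.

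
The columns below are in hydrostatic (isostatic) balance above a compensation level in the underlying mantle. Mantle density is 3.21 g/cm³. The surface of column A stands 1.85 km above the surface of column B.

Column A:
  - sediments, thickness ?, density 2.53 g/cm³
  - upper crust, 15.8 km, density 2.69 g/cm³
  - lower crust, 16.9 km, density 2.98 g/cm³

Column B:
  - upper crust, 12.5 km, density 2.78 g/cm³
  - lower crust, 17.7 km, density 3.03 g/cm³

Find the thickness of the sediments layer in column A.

Take the compensation level at the base of the deeper column (depth z_c below the surface of column A) and equate Σ ρ_i t_i down to z_c; mantle fills any gap and the z_c terms cancel.
Column A: x×2.53 + 15.8×2.69 + 16.9×2.98 + (z_c − 32.7 − x)×3.21
Column B: 1.85×0 + 12.5×2.78 + 17.7×3.03 + (z_c − 1.85 − 30.2)×3.21
The z_c×3.21 term appears on both sides and cancels. Collect the known terms of each column as K = Σ(ρt)_known − 3.21 × (depth of known layers): K_A = 92.864 − 3.21×32.7 = −12.103; K_B = 88.381 − 3.21×(1.85 + 30.2) = −14.4995.
Balance: K_A − x×(3.21 − 2.53) = K_B, so x = (K_A − K_B)/(3.21 − 2.53) = 2.3965/0.68 = 3.52 km.

3.52 km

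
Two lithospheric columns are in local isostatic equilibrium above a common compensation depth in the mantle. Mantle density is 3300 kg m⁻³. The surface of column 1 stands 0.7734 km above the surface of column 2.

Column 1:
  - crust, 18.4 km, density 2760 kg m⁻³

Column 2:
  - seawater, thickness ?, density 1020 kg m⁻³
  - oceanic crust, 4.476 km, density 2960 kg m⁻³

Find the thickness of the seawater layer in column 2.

Take the compensation level at the base of the deeper column (depth z_c below the surface of column 1) and equate Σ ρ_i t_i down to z_c; mantle fills any gap and the z_c terms cancel.
Column 1: 18.4×2760 + (z_c − 18.4)×3300
Column 2: 0.7734×0 + x×1020 + 4.476×2960 + (z_c − 0.7734 − 4.476 − x)×3300
The z_c×3300 term appears on both sides and cancels. Collect the known terms of each column as K = Σ(ρt)_known − 3300 × (depth of known layers): K_1 = 50784 − 3300×18.4 = −9936; K_2 = 13248.96 − 3300×(0.7734 + 4.476) = −4074.06.
Balance: K_1 = K_2 − x×(3300 − 1020), so x = (K_2 − K_1)/(3300 − 1020) = 5861.94/2280 = 2.57 km.

2.57 km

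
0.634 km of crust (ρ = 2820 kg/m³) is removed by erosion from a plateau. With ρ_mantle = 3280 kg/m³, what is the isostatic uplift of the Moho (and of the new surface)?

0.545 km

Unloading: uplift u = e ρ_c/ρ_m = 0.634 km × 2820/3280 = 0.545 km.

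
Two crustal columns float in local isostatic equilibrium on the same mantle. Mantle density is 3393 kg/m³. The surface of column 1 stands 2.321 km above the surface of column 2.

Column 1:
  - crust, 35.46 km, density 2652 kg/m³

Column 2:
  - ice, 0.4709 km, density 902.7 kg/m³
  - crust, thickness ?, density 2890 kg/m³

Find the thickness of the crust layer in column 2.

Take the compensation level at the base of the deeper column (depth z_c below the surface of column 1) and equate Σ ρ_i t_i down to z_c; mantle fills any gap and the z_c terms cancel.
Column 1: 35.46×2652 + (z_c − 35.46)×3393
Column 2: 2.321×0 + 0.4709×902.7 + x×2890 + (z_c − 2.321 − 0.4709 − x)×3393
The z_c×3393 term appears on both sides and cancels. Collect the known terms of each column as K = Σ(ρt)_known − 3393 × (depth of known layers): K_1 = 94039.92 − 3393×35.46 = −26275.86; K_2 = 425.08143 − 3393×(2.321 + 0.4709) = −9047.83527.
Balance: K_1 = K_2 − x×(3393 − 2890), so x = (K_2 − K_1)/(3393 − 2890) = 17228/503 = 34.3 km.

34.3 km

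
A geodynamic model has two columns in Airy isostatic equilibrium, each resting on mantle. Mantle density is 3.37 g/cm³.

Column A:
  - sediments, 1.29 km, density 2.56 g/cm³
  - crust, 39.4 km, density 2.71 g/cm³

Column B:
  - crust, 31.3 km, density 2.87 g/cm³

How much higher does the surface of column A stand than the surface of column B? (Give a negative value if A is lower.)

3.38 km

For any compensation level in the mantle, the mantle terms cancel and isostasy reduces to e = (Σt_A − Σt_B) − (Σ(ρt)_A − Σ(ρt)_B) / ρ_m.
Σt_A = 40.69 km; Σt_B = 31.3 km; Σ(ρt)_A = 110.0764; Σ(ρt)_B = 89.831 (in km·g/cm³).
e = (40.69 − 31.3) − (110.0764 − 89.831) / 3.37 = 3.38 km.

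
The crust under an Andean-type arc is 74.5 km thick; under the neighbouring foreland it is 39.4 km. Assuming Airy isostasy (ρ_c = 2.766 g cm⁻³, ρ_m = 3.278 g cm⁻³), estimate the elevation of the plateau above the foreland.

Excess crust Δ = 74.5 km − 39.4 km = 35.1 km, split between elevation h and root r with h + r = Δ.
Airy balance ρ_c h = (ρ_m − ρ_c) r gives r = h ρ_c/(ρ_m − ρ_c), so h (1 + ρ_c/(ρ_m − ρ_c)) = Δ, i.e. h = Δ (ρ_m − ρ_c)/ρ_m.
h = 35.1 km × 0.512/3.278 = 5.48 km.

5.48 km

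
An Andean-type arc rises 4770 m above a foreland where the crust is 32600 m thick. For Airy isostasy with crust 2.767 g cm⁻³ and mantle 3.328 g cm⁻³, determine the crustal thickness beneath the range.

60900 m

Root depth r = h ρ_c / (ρ_m − ρ_c) = 4770 m × 2.767 / 0.561 = 23530 m.
Total thickness = T + h + r = 32600 m + 4770 m + 23530 m = 60900 m.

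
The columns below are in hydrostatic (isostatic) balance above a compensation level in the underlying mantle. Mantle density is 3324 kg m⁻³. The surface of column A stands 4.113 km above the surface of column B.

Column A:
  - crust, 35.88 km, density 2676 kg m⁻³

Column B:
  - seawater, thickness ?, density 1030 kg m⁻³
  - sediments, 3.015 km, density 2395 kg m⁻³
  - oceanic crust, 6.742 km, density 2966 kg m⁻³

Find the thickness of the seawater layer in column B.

1.9 km

Take the compensation level at the base of the deeper column (depth z_c below the surface of column A) and equate Σ ρ_i t_i down to z_c; mantle fills any gap and the z_c terms cancel.
Column A: 35.88×2676 + (z_c − 35.88)×3324
Column B: 4.113×0 + x×1030 + 3.015×2395 + 6.742×2966 + (z_c − 4.113 − 9.757 − x)×3324
The z_c×3324 term appears on both sides and cancels. Collect the known terms of each column as K = Σ(ρt)_known − 3324 × (depth of known layers): K_A = 96014.88 − 3324×35.88 = −23250.24; K_B = 27217.697 − 3324×(4.113 + 9.757) = −18886.183.
Balance: K_A = K_B − x×(3324 − 1030), so x = (K_B − K_A)/(3324 − 1030) = 4364.06/2294 = 1.9 km.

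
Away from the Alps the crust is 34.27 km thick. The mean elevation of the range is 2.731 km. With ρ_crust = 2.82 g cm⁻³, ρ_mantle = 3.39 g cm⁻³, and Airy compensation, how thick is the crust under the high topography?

50.5 km

Root depth r = h ρ_c / (ρ_m − ρ_c) = 2.731 km × 2.82 / 0.57 = 13.51 km.
Total thickness = T + h + r = 34.27 km + 2.731 km + 13.51 km = 50.5 km.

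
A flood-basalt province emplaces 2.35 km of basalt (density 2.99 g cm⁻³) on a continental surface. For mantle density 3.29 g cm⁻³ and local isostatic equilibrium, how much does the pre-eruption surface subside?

2.14 km

Subaerial loading: s = t ρ_load / ρ_m.
s = 2.35 km × 2.99/3.29 = 2.14 km.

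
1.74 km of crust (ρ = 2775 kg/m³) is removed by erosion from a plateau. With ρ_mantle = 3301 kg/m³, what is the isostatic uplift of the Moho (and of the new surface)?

Unloading: uplift u = e ρ_c/ρ_m = 1.74 km × 2775/3301 = 1.46 km.

1.46 km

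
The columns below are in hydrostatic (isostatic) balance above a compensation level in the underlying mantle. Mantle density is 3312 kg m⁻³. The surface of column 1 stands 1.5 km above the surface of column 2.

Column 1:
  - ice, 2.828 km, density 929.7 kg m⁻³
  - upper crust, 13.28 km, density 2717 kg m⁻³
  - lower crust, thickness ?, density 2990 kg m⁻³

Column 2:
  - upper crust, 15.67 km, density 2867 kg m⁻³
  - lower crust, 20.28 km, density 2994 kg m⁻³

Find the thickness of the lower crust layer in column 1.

Take the compensation level at the base of the deeper column (depth z_c below the surface of column 1) and equate Σ ρ_i t_i down to z_c; mantle fills any gap and the z_c terms cancel.
Column 1: 2.828×929.7 + 13.28×2717 + x×2990 + (z_c − 16.108 − x)×3312
Column 2: 1.5×0 + 15.67×2867 + 20.28×2994 + (z_c − 1.5 − 35.95)×3312
The z_c×3312 term appears on both sides and cancels. Collect the known terms of each column as K = Σ(ρt)_known − 3312 × (depth of known layers): K_1 = 38710.9516 − 3312×16.108 = −14638.7444; K_2 = 105644.21 − 3312×(1.5 + 35.95) = −18390.19.
Balance: K_1 − x×(3312 − 2990) = K_2, so x = (K_1 − K_2)/(3312 − 2990) = 3751.45/322 = 11.7 km.

11.7 km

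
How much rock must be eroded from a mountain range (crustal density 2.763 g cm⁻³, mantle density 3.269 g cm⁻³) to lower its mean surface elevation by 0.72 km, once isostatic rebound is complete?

Net drop Δ = e − u = e − e ρ_c/ρ_m = e (ρ_m − ρ_c)/ρ_m.
e = Δ ρ_m/(ρ_m − ρ_c) = 0.72 km × 3.269/0.506 = 4.65 km.

4.65 km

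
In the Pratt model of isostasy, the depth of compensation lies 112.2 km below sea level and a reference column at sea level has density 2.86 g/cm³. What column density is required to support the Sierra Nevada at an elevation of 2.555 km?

2.8 g/cm³

Pratt balance: ρ_ref D = ρ (D + h).
ρ = ρ_ref D/(D + h) = 2.86 × 112.2 km/(112.2 km + 2.555 km) = 2.8 g/cm³.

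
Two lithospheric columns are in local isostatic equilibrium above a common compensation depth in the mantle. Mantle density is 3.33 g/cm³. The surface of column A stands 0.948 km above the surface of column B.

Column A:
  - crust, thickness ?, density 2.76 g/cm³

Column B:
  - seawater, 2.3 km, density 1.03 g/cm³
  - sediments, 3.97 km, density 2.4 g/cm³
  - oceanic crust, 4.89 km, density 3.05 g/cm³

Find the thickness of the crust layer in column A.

23.7 km

Take the compensation level at the base of the deeper column (depth z_c below the surface of column A) and equate Σ ρ_i t_i down to z_c; mantle fills any gap and the z_c terms cancel.
Column A: x×2.76 + (z_c − 0 − x)×3.33
Column B: 0.948×0 + 2.3×1.03 + 3.97×2.4 + 4.89×3.05 + (z_c − 0.948 − 11.16)×3.33
The z_c×3.33 term appears on both sides and cancels. Collect the known terms of each column as K = Σ(ρt)_known − 3.33 × (depth of known layers): K_A = 0 − 3.33×0 = 0; K_B = 26.8115 − 3.33×(0.948 + 11.16) = −13.50814.
Balance: K_A − x×(3.33 − 2.76) = K_B, so x = (K_A − K_B)/(3.33 − 2.76) = 13.5081/0.57 = 23.7 km.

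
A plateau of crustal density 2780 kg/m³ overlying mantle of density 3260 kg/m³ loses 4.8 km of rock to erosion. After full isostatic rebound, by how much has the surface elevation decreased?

Rebound u = e ρ_c/ρ_m = 4.8 km × 2780/3260 = 4.093 km.
Net surface drop = e − u = 4.8 km − 4.093 km = e (ρ_m − ρ_c)/ρ_m = 0.707 km.

0.707 km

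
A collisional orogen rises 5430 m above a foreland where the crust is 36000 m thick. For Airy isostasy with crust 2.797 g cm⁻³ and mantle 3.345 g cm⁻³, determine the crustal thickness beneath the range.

Root depth r = h ρ_c / (ρ_m − ρ_c) = 5430 m × 2.797 / 0.548 = 27710 m.
Total thickness = T + h + r = 36000 m + 5430 m + 27710 m = 69100 m.

69100 m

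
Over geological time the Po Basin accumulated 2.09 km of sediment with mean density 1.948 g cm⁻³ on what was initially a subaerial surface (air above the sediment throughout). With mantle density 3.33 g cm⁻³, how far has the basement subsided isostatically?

Subaerial load: s = t ρ_sed / ρ_m = 2.09 km × 1.948/3.33 = 1.22 km.

1.22 km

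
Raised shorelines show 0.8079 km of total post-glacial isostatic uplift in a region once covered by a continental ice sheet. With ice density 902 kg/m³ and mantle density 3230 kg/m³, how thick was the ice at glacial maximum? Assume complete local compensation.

2.89 km

u = t ρ_ice/ρ_m → t = u ρ_m/ρ_ice = 0.8079 km × 3230/902 = 2.89 km.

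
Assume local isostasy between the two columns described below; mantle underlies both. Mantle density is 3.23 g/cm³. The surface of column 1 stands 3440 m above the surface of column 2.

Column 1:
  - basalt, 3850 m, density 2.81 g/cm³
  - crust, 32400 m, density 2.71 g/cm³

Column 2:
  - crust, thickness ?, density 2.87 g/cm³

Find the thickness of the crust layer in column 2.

Take the compensation level at the base of the deeper column (depth z_c below the surface of column 1) and equate Σ ρ_i t_i down to z_c; mantle fills any gap and the z_c terms cancel.
Column 1: 3850×2.81 + 32400×2.71 + (z_c − 36250)×3.23
Column 2: 3440×0 + x×2.87 + (z_c − 3440 − 0 − x)×3.23
The z_c×3.23 term appears on both sides and cancels. Collect the known terms of each column as K = Σ(ρt)_known − 3.23 × (depth of known layers): K_1 = 98622.5 − 3.23×36250 = −18465; K_2 = 0 − 3.23×(3440 + 0) = −11111.2.
Balance: K_1 = K_2 − x×(3.23 − 2.87), so x = (K_2 − K_1)/(3.23 − 2.87) = 7353.8/0.36 = 20400 m.

20400 m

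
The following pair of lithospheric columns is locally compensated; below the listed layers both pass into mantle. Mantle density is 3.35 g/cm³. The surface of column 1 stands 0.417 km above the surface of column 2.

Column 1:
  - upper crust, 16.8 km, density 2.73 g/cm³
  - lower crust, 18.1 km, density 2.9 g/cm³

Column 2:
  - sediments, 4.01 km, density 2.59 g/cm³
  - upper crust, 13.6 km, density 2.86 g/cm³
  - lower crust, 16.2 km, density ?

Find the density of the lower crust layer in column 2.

Take the compensation level at the base of the deeper column (depth z_c below the surface of column 1) and equate Σ ρ_i t_i down to z_c; mantle fills any gap and the z_c terms cancel.
Column 1: 16.8×2.73 + 18.1×2.9 + (z_c − 34.9)×3.35
Column 2: 0.417×0 + 4.01×2.59 + 13.6×2.86 + 16.2×ρ + (z_c − 0.417 − 33.81)×3.35
The z_c×3.35 term appears on both sides and cancels. Collect the known terms of each column as K = Σ(ρt)_known − 3.35 × (depth of known layers): K_1 = 98.354 − 3.35×34.9 = −18.561; K_2 = 49.2819 − 3.35×(0.417 + 33.81) = −65.37855.
Balance: K_1 = K_2 + 16.2×ρ, so ρ = (K_1 − K_2)/16.2 = 46.8175/16.2 = 2.89 g/cm³.

2.89 g/cm³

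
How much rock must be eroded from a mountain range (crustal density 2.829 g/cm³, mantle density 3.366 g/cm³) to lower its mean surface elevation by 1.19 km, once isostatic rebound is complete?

Net drop Δ = e − u = e − e ρ_c/ρ_m = e (ρ_m − ρ_c)/ρ_m.
e = Δ ρ_m/(ρ_m − ρ_c) = 1.19 km × 3.366/0.537 = 7.46 km.

7.46 km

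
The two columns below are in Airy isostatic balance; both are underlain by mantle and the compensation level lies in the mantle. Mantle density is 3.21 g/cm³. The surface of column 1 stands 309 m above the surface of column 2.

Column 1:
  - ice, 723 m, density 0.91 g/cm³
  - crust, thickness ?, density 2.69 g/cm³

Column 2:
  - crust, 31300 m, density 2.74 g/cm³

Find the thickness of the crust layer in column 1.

Take the compensation level at the base of the deeper column (depth z_c below the surface of column 1) and equate Σ ρ_i t_i down to z_c; mantle fills any gap and the z_c terms cancel.
Column 1: 723×0.91 + x×2.69 + (z_c − 723 − x)×3.21
Column 2: 309×0 + 31300×2.74 + (z_c − 309 − 31300)×3.21
The z_c×3.21 term appears on both sides and cancels. Collect the known terms of each column as K = Σ(ρt)_known − 3.21 × (depth of known layers): K_1 = 657.93 − 3.21×723 = −1662.9; K_2 = 85762 − 3.21×(309 + 31300) = −15702.89.
Balance: K_1 − x×(3.21 − 2.69) = K_2, so x = (K_1 − K_2)/(3.21 − 2.69) = 14040/0.52 = 27000 m.

27000 m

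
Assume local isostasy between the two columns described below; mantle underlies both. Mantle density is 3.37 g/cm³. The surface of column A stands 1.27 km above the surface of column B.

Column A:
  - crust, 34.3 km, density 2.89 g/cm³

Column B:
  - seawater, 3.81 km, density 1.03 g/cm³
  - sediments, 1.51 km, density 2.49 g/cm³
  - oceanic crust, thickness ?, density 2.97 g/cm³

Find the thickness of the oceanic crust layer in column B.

4.85 km

Take the compensation level at the base of the deeper column (depth z_c below the surface of column A) and equate Σ ρ_i t_i down to z_c; mantle fills any gap and the z_c terms cancel.
Column A: 34.3×2.89 + (z_c − 34.3)×3.37
Column B: 1.27×0 + 3.81×1.03 + 1.51×2.49 + x×2.97 + (z_c − 1.27 − 5.32 − x)×3.37
The z_c×3.37 term appears on both sides and cancels. Collect the known terms of each column as K = Σ(ρt)_known − 3.37 × (depth of known layers): K_A = 99.127 − 3.37×34.3 = −16.464; K_B = 7.6842 − 3.37×(1.27 + 5.32) = −14.5241.
Balance: K_A = K_B − x×(3.37 − 2.97), so x = (K_B − K_A)/(3.37 − 2.97) = 1.9399/0.4 = 4.85 km.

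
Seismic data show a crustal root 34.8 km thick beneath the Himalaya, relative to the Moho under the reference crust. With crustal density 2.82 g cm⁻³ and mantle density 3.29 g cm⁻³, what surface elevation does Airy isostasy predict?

Isostatic balance requires: ρ_c h = (ρ_m − ρ_c) r.
h = r (ρ_m − ρ_c) / ρ_c = 34.8 km × (3.29 − 2.82) / 2.82 = 5.8 km.

5.8 km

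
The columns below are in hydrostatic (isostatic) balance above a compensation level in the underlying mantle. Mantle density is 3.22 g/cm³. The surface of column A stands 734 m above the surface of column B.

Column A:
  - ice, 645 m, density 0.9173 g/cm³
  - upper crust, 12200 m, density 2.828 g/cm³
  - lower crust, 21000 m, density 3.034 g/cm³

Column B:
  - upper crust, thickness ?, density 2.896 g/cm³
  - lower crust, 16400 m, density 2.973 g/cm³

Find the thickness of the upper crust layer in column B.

11600 m

Take the compensation level at the base of the deeper column (depth z_c below the surface of column A) and equate Σ ρ_i t_i down to z_c; mantle fills any gap and the z_c terms cancel.
Column A: 645×0.9173 + 12200×2.828 + 21000×3.034 + (z_c − 33845)×3.22
Column B: 734×0 + x×2.896 + 16400×2.973 + (z_c − 734 − 16400 − x)×3.22
The z_c×3.22 term appears on both sides and cancels. Collect the known terms of each column as K = Σ(ρt)_known − 3.22 × (depth of known layers): K_A = 98807.2585 − 3.22×33845 = −10173.6415; K_B = 48757.2 − 3.22×(734 + 16400) = −6414.28.
Balance: K_A = K_B − x×(3.22 − 2.896), so x = (K_B − K_A)/(3.22 − 2.896) = 3759.36/0.324 = 11600 m.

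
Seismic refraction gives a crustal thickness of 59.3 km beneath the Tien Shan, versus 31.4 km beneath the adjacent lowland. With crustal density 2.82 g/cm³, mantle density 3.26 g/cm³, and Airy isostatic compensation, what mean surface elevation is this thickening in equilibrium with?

3.77 km

Excess crust Δ = 59.3 km − 31.4 km = 27.9 km, split between elevation h and root r with h + r = Δ.
Airy balance ρ_c h = (ρ_m − ρ_c) r gives r = h ρ_c/(ρ_m − ρ_c), so h (1 + ρ_c/(ρ_m − ρ_c)) = Δ, i.e. h = Δ (ρ_m − ρ_c)/ρ_m.
h = 27.9 km × 0.44/3.26 = 3.77 km.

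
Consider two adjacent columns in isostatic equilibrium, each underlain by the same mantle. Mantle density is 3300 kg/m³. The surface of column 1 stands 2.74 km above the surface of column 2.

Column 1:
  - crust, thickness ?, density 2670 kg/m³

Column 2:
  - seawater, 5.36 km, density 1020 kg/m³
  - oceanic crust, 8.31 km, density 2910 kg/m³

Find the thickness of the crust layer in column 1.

Take the compensation level at the base of the deeper column (depth z_c below the surface of column 1) and equate Σ ρ_i t_i down to z_c; mantle fills any gap and the z_c terms cancel.
Column 1: x×2670 + (z_c − 0 − x)×3300
Column 2: 2.74×0 + 5.36×1020 + 8.31×2910 + (z_c − 2.74 − 13.67)×3300
The z_c×3300 term appears on both sides and cancels. Collect the known terms of each column as K = Σ(ρt)_known − 3300 × (depth of known layers): K_1 = 0 − 3300×0 = 0; K_2 = 29649.3 − 3300×(2.74 + 13.67) = −24503.7.
Balance: K_1 − x×(3300 − 2670) = K_2, so x = (K_1 − K_2)/(3300 − 2670) = 24503.7/630 = 38.9 km.

38.9 km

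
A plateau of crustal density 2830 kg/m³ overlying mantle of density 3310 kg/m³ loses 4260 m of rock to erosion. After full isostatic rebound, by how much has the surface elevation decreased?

618 m

Rebound u = e ρ_c/ρ_m = 4260 m × 2830/3310 = 3642 m.
Net surface drop = e − u = 4260 m − 3642 m = e (ρ_m − ρ_c)/ρ_m = 618 m.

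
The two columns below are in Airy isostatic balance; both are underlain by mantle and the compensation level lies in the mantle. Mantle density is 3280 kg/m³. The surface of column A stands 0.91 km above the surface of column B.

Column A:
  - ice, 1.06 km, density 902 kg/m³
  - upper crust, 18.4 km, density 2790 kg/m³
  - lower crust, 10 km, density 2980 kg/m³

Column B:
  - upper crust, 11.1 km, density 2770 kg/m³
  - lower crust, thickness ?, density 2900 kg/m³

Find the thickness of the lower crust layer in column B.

15.5 km

Take the compensation level at the base of the deeper column (depth z_c below the surface of column A) and equate Σ ρ_i t_i down to z_c; mantle fills any gap and the z_c terms cancel.
Column A: 1.06×902 + 18.4×2790 + 10×2980 + (z_c − 29.46)×3280
Column B: 0.91×0 + 11.1×2770 + x×2900 + (z_c − 0.91 − 11.1 − x)×3280
The z_c×3280 term appears on both sides and cancels. Collect the known terms of each column as K = Σ(ρt)_known − 3280 × (depth of known layers): K_A = 82092.12 − 3280×29.46 = −14536.68; K_B = 30747 − 3280×(0.91 + 11.1) = −8645.8.
Balance: K_A = K_B − x×(3280 − 2900), so x = (K_B − K_A)/(3280 − 2900) = 5890.88/380 = 15.5 km.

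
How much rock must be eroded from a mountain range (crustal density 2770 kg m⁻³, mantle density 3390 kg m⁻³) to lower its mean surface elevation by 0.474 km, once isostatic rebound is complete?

Net drop Δ = e − u = e − e ρ_c/ρ_m = e (ρ_m − ρ_c)/ρ_m.
e = Δ ρ_m/(ρ_m − ρ_c) = 0.474 km × 3390/620 = 2.59 km.

2.59 km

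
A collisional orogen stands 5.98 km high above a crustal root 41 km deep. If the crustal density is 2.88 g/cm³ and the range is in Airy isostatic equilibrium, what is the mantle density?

3.3 g/cm³

Airy balance: ρ_c h = (ρ_m − ρ_c) r → ρ_m = ρ_c (1 + h/r).
ρ_m = 2.88 × (1 + 5.98 km/41 km) = 3.3 g/cm³.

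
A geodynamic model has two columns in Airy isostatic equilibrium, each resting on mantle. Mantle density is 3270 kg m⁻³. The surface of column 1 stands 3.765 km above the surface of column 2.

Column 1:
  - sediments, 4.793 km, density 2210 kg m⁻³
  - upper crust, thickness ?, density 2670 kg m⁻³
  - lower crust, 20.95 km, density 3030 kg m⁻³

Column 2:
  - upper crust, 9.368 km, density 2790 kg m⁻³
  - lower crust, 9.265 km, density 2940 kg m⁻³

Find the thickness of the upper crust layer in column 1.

Take the compensation level at the base of the deeper column (depth z_c below the surface of column 1) and equate Σ ρ_i t_i down to z_c; mantle fills any gap and the z_c terms cancel.
Column 1: 4.793×2210 + x×2670 + 20.95×3030 + (z_c − 25.743 − x)×3270
Column 2: 3.765×0 + 9.368×2790 + 9.265×2940 + (z_c − 3.765 − 18.633)×3270
The z_c×3270 term appears on both sides and cancels. Collect the known terms of each column as K = Σ(ρt)_known − 3270 × (depth of known layers): K_1 = 74071.03 − 3270×25.743 = −10108.58; K_2 = 53375.82 − 3270×(3.765 + 18.633) = −19865.64.
Balance: K_1 − x×(3270 − 2670) = K_2, so x = (K_1 − K_2)/(3270 − 2670) = 9757.06/600 = 16.3 km.

16.3 km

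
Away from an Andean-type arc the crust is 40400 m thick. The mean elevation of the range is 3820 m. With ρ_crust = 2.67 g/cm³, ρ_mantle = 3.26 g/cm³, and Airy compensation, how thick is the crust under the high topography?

Root depth r = h ρ_c / (ρ_m − ρ_c) = 3820 m × 2.67 / 0.59 = 17290 m.
Total thickness = T + h + r = 40400 m + 3820 m + 17290 m = 61500 m.

61500 m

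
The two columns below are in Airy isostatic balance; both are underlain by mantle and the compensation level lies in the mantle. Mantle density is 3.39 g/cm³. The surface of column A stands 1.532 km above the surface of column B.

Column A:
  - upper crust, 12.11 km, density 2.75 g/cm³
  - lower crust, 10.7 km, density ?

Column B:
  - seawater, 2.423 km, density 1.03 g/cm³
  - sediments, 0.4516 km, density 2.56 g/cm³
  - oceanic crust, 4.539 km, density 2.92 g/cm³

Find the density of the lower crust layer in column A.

2.86 g/cm³

Take the compensation level at the base of the deeper column (depth z_c below the surface of column A) and equate Σ ρ_i t_i down to z_c; mantle fills any gap and the z_c terms cancel.
Column A: 12.11×2.75 + 10.7×ρ + (z_c − 22.81)×3.39
Column B: 1.532×0 + 2.423×1.03 + 0.4516×2.56 + 4.539×2.92 + (z_c − 1.532 − 7.4136)×3.39
The z_c×3.39 term appears on both sides and cancels. Collect the known terms of each column as K = Σ(ρt)_known − 3.39 × (depth of known layers): K_A = 33.3025 − 3.39×22.81 = −44.0234; K_B = 16.905666 − 3.39×(1.532 + 7.4136) = −13.419918.
Balance: K_A + 10.7×ρ = K_B, so ρ = (K_B − K_A)/10.7 = 30.6035/10.7 = 2.86 g/cm³.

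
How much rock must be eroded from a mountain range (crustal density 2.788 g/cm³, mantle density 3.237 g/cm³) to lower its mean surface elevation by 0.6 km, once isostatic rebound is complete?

Net drop Δ = e − u = e − e ρ_c/ρ_m = e (ρ_m − ρ_c)/ρ_m.
e = Δ ρ_m/(ρ_m − ρ_c) = 0.6 km × 3.237/0.449 = 4.33 km.

4.33 km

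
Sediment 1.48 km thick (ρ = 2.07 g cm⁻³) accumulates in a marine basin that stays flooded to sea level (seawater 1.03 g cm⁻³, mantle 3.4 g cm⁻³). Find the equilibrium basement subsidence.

Submarine loading: the sediment displaces seawater, and the subsidence is in turn flooded, so s (ρ_m − ρ_w) = t (ρ_sed − ρ_w).
s = 1.48 km × (2.07 − 1.03) / (3.4 − 1.03) = 0.649 km.

0.649 km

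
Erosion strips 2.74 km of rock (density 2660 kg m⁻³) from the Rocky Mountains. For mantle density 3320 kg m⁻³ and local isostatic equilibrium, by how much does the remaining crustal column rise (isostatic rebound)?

Unloading: uplift u = e ρ_c/ρ_m = 2.74 km × 2660/3320 = 2.2 km.

2.2 km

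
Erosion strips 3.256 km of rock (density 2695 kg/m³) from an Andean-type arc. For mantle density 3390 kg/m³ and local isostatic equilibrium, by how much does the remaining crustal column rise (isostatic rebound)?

Unloading: uplift u = e ρ_c/ρ_m = 3.256 km × 2695/3390 = 2.59 km.

2.59 km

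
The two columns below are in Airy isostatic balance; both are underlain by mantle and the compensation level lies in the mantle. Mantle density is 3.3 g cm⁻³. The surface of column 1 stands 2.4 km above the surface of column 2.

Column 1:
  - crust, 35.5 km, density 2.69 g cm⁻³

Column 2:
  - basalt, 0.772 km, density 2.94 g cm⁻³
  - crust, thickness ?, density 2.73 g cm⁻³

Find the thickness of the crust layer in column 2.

Take the compensation level at the base of the deeper column (depth z_c below the surface of column 1) and equate Σ ρ_i t_i down to z_c; mantle fills any gap and the z_c terms cancel.
Column 1: 35.5×2.69 + (z_c − 35.5)×3.3
Column 2: 2.4×0 + 0.772×2.94 + x×2.73 + (z_c − 2.4 − 0.772 − x)×3.3
The z_c×3.3 term appears on both sides and cancels. Collect the known terms of each column as K = Σ(ρt)_known − 3.3 × (depth of known layers): K_1 = 95.495 − 3.3×35.5 = −21.655; K_2 = 2.26968 − 3.3×(2.4 + 0.772) = −8.19792.
Balance: K_1 = K_2 − x×(3.3 − 2.73), so x = (K_2 − K_1)/(3.3 − 2.73) = 13.4571/0.57 = 23.6 km.

23.6 km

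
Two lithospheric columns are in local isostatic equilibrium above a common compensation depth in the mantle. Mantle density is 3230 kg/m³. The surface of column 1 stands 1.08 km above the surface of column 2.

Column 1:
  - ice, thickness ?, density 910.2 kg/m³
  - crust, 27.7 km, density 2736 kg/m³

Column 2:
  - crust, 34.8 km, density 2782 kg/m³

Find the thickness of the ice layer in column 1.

Take the compensation level at the base of the deeper column (depth z_c below the surface of column 1) and equate Σ ρ_i t_i down to z_c; mantle fills any gap and the z_c terms cancel.
Column 1: x×910.2 + 27.7×2736 + (z_c − 27.7 − x)×3230
Column 2: 1.08×0 + 34.8×2782 + (z_c − 1.08 − 34.8)×3230
The z_c×3230 term appears on both sides and cancels. Collect the known terms of each column as K = Σ(ρt)_known − 3230 × (depth of known layers): K_1 = 75787.2 − 3230×27.7 = −13683.8; K_2 = 96813.6 − 3230×(1.08 + 34.8) = −19078.8.
Balance: K_1 − x×(3230 − 910.2) = K_2, so x = (K_1 − K_2)/(3230 − 910.2) = 5395/2319.8 = 2.33 km.

2.33 km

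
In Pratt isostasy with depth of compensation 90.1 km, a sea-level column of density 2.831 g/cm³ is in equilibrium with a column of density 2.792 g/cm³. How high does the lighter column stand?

1.26 km

ρ_ref D = ρ (D + h) → h = D (ρ_ref − ρ)/ρ.
h = 90.1 km × (2.831 − 2.792)/2.792 = 1.26 km.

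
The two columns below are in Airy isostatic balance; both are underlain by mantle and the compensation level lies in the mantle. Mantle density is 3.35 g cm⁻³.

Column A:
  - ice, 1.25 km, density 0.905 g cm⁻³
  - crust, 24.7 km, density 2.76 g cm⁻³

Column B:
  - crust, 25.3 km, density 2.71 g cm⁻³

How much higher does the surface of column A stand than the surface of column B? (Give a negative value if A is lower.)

0.429 km

For any compensation level in the mantle, the mantle terms cancel and isostasy reduces to e = (Σt_A − Σt_B) − (Σ(ρt)_A − Σ(ρt)_B) / ρ_m.
Σt_A = 25.95 km; Σt_B = 25.3 km; Σ(ρt)_A = 69.30325; Σ(ρt)_B = 68.563 (in km·g cm⁻³).
e = (25.95 − 25.3) − (69.30325 − 68.563) / 3.35 = 0.429 km.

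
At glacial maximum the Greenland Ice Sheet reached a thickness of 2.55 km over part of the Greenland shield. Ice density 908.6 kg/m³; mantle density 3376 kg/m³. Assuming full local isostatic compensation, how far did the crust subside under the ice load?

Balancing pressure at the compensation depth: the ice load ρ_ice t is balanced by mantle displaced below, ρ_m s.
s = t ρ_ice / ρ_m = 2.55 km × 908.6/3376 = 0.686 km.

0.686 km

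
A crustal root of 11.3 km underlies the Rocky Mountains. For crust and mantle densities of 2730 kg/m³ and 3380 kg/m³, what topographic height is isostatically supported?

2.69 km

In Airy isostatic equilibrium: ρ_c h = (ρ_m − ρ_c) r.
h = r (ρ_m − ρ_c) / ρ_c = 11.3 km × (3380 − 2730) / 2730 = 2.69 km.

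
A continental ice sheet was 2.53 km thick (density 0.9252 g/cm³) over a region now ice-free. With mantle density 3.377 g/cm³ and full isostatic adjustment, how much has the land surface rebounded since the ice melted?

Removing the load lets mantle flow back in; uplift u satisfies ρ_ice t = ρ_m u.
u = t ρ_ice/ρ_m = 2.53 km × 0.9252/3.377 = 0.693 km.

0.693 km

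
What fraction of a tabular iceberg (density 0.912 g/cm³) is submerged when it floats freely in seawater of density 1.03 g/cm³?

Submerged fraction = ρ_obj/ρ_fluid = 0.912/1.03 = 88.5%.

88.5%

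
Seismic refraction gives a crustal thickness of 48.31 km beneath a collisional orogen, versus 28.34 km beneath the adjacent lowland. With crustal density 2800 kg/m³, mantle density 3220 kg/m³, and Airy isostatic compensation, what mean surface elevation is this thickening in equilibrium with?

2.6 km

Excess crust Δ = 48.31 km − 28.34 km = 19.97 km, split between elevation h and root r with h + r = Δ.
Airy balance ρ_c h = (ρ_m − ρ_c) r gives r = h ρ_c/(ρ_m − ρ_c), so h (1 + ρ_c/(ρ_m − ρ_c)) = Δ, i.e. h = Δ (ρ_m − ρ_c)/ρ_m.
h = 19.97 km × 420/3220 = 2.6 km.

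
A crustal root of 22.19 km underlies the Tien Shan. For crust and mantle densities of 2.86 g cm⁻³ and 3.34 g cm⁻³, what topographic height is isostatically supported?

Balancing pressure at the compensation depth: ρ_c h = (ρ_m − ρ_c) r.
h = r (ρ_m − ρ_c) / ρ_c = 22.19 km × (3.34 − 2.86) / 2.86 = 3.72 km.

3.72 km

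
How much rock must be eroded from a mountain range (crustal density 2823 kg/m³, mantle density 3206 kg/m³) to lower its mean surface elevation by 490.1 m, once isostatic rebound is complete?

Net drop Δ = e − u = e − e ρ_c/ρ_m = e (ρ_m − ρ_c)/ρ_m.
e = Δ ρ_m/(ρ_m − ρ_c) = 490.1 m × 3206/383 = 4100 m.

4100 m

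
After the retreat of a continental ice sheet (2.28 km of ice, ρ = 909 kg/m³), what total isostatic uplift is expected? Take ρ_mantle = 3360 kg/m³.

0.617 km

Removing the load lets mantle flow back in; uplift u satisfies ρ_ice t = ρ_m u.
u = t ρ_ice/ρ_m = 2.28 km × 909/3360 = 0.617 km.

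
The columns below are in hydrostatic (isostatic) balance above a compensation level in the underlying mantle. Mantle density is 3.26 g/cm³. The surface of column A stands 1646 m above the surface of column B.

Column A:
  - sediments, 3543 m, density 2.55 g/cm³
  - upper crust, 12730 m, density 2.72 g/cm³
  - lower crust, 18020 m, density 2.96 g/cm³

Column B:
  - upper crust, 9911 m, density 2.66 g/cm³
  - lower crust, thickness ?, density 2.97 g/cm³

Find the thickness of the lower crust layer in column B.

12000 m

Take the compensation level at the base of the deeper column (depth z_c below the surface of column A) and equate Σ ρ_i t_i down to z_c; mantle fills any gap and the z_c terms cancel.
Column A: 3543×2.55 + 12730×2.72 + 18020×2.96 + (z_c − 34293)×3.26
Column B: 1646×0 + 9911×2.66 + x×2.97 + (z_c − 1646 − 9911 − x)×3.26
The z_c×3.26 term appears on both sides and cancels. Collect the known terms of each column as K = Σ(ρt)_known − 3.26 × (depth of known layers): K_A = 96999.45 − 3.26×34293 = −14795.73; K_B = 26363.26 − 3.26×(1646 + 9911) = −11312.56.
Balance: K_A = K_B − x×(3.26 − 2.97), so x = (K_B − K_A)/(3.26 − 2.97) = 3483.17/0.29 = 12000 m.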